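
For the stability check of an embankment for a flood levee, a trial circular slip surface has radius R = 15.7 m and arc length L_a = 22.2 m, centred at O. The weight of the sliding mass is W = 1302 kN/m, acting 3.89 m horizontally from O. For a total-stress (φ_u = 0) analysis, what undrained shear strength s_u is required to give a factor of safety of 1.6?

s_u = 23.3 kPa

FS = s_u·L_a·R / (W·d), so s_u = FS·W·d / (L_a·R).
s_u = 1.6·1302·3.89 / (22.20·15.7) = 8103.6 / 348.54 = 23.25 kPa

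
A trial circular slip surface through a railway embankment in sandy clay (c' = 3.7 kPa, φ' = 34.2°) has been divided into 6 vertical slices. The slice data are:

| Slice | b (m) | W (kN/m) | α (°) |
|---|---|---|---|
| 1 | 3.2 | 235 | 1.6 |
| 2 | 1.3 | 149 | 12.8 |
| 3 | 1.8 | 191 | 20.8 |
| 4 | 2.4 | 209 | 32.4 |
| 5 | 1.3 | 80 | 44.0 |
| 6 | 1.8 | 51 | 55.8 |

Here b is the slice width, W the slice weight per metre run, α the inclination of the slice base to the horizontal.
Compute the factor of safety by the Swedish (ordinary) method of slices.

Ordinary method of slices: FS = Σ[c'·Δl_i + (W_i cosα_i)·tanφ'] / Σ W_i sinα_i, with Δl_i = b_i / cosα_i.
Slice 1: Δl = 3.2/cos1.6° = 3.201 m; N'_1 = 235·cos1.6° = 234.9; c'Δl = 11.84; W sinα = 6.6
Slice 2: Δl = 1.3/cos12.8° = 1.333 m; N'_2 = 149·cos12.8° = 145.3; c'Δl = 4.93; W sinα = 33.0
Slice 3: Δl = 1.8/cos20.8° = 1.925 m; N'_3 = 191·cos20.8° = 178.6; c'Δl = 7.12; W sinα = 67.8
Slice 4: Δl = 2.4/cos32.4° = 2.842 m; N'_4 = 209·cos32.4° = 176.5; c'Δl = 10.52; W sinα = 112.0
Slice 5: Δl = 1.3/cos44.0° = 1.807 m; N'_5 = 80·cos44.0° = 57.5; c'Δl = 6.69; W sinα = 55.6
Slice 6: Δl = 1.8/cos55.8° = 3.202 m; N'_6 = 51·cos55.8° = 28.7; c'Δl = 11.85; W sinα = 42.2
Σc'Δl = 53.0 kN/m; ΣN' = 821.4 kN/m; ΣW sinα = 317.1 kN/m
Resisting = 53.0 + 821.4·tan34.2° = 53.0 + 558.2 = 611.2 kN/m
FS = 611.2 / 317.1 = 1.927

FS = 1.93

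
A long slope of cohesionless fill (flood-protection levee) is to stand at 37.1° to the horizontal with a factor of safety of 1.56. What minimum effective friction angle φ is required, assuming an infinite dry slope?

FS = tanφ/tanβ ⇒ tanφ = FS · tanβ = 1.56 · tan37.1° = 1.1798
φ = arctan(1.1798) = 49.72°

φ = 49.7°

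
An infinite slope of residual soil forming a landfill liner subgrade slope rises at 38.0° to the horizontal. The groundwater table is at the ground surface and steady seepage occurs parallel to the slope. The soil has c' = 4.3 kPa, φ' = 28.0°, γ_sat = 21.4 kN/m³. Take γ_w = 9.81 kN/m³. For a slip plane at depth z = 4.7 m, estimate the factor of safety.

FS = 0.46

With seepage parallel to the slope and the water table at the surface, the effective normal stress on the slip plane uses the buoyant unit weight γ' = γ_sat − γ_w while the driving shear stress uses γ_sat:
FS = [c' + γ' z cos²β tanφ'] / [γ_sat z sinβ cosβ]
γ' = 21.4 − 9.81 = 11.59 kN/m³
Numerator = 4.3 + 11.59·4.7·cos²38.0°·tan28.0° = 4.3 + 11.59·4.7·0.6210·0.5317 = 22.285 kPa
Denominator = 21.4·4.7·sin38.0°·cos38.0° = 21.4·4.7·0.6157·0.7880 = 48.796 kPa
FS = 22.285 / 48.796 = 0.457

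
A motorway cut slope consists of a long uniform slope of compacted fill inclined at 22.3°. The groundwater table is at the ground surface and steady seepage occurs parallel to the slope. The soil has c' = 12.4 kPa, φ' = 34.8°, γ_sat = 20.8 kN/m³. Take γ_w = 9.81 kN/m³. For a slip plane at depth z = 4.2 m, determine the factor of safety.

With seepage parallel to the slope and the water table at the surface, the effective normal stress on the slip plane uses the buoyant unit weight γ' = γ_sat − γ_w while the driving shear stress uses γ_sat:
FS = [c' + γ' z cos²β tanφ'] / [γ_sat z sinβ cosβ]
γ' = 20.8 − 9.81 = 10.99 kN/m³
Numerator = 12.4 + 10.99·4.2·cos²22.3°·tan34.8° = 12.4 + 10.99·4.2·0.8560·0.6950 = 39.861 kPa
Denominator = 20.8·4.2·sin22.3°·cos22.3° = 20.8·4.2·0.3795·0.9252 = 30.670 kPa
FS = 39.861 / 30.670 = 1.300

FS = 1.30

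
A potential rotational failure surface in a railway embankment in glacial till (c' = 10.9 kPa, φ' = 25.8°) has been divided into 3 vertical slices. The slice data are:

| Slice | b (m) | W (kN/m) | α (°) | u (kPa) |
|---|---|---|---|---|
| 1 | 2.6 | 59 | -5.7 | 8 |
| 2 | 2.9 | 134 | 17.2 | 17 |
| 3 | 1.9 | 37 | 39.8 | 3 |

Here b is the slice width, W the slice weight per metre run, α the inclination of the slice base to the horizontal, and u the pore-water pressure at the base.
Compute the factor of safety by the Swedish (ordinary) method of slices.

FS = 2.68

Ordinary method of slices: FS = Σ[c'·Δl_i + (W_i cosα_i − u_i·Δl_i)·tanφ'] / Σ W_i sinα_i, with Δl_i = b_i / cosα_i.
Slice 1: Δl = 2.6/cos(-5.7°) = 2.613 m; N'_1 = 59·cos(-5.7°) − 8·2.613 = 37.8; c'Δl = 28.48; W sinα = -5.9
Slice 2: Δl = 2.9/cos17.2° = 3.036 m; N'_2 = 134·cos17.2° − 17·3.036 = 76.4; c'Δl = 33.09; W sinα = 39.6
Slice 3: Δl = 1.9/cos39.8° = 2.473 m; N'_3 = 37·cos39.8° − 3·2.473 = 21.0; c'Δl = 26.96; W sinα = 23.7
Σc'Δl = 88.5 kN/m; ΣN' = 135.2 kN/m; ΣW sinα = 57.4 kN/m
Resisting = 88.5 + 135.2·tan25.8° = 88.5 + 65.4 = 153.9 kN/m
FS = 153.9 / 57.4 = 2.679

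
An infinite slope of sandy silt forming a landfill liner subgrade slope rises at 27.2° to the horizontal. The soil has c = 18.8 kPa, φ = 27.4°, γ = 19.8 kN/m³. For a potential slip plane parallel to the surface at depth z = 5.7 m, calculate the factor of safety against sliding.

For an infinite slope with a slip plane parallel to the surface (no pore pressure): FS = [c + γz cos²β tanφ] / [γz sinβ cosβ].
γz = 19.8·5.7 = 112.86 kN/m²
Numerator = 18.8 + 112.86·cos²27.2°·tan27.4° = 18.8 + 112.86·0.7911·0.5184 = 65.078 kPa
Denominator = 112.86·sin27.2°·cos27.2° = 112.86·0.4571·0.8894 = 45.883 kPa
FS = 65.078 / 45.883 = 1.418

FS = 1.42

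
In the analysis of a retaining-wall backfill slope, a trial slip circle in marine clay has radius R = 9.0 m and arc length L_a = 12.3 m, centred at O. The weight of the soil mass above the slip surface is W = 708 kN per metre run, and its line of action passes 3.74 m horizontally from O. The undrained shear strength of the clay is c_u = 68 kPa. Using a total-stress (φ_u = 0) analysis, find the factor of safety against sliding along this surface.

FS = 2.84

Taking moments about the centre O, the resisting moment is provided by the undrained shear strength acting along the arc:
M_R = c_u·L_a·R = 68·12.30·9.0 = 7527.6 kN·m/m
M_D = W·d = 708·3.74 = 2647.9 kN·m/m
FS = M_R / M_D = 7527.6 / 2647.9 = 2.843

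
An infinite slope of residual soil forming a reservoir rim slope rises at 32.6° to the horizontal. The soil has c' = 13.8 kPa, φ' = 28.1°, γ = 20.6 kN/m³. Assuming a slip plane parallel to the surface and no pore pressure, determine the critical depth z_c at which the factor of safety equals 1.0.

z_c = 8.94 m

Setting FS = 1.00 in FS = [c' + γz cos²β tanφ'] / [γz sinβ cosβ] and solving for z:
z = c' / [γ cosβ (FS·sinβ − cosβ·tanφ')]
  = 13.8 / [20.6·cos32.6°·(1.00·sin32.6° − cos32.6°·tan28.1°)]
  = 13.8 / [20.6·0.8425·(1.00·0.5388 − 0.8425·0.5340)]
  = 13.8 / 1.5436 = 8.940 m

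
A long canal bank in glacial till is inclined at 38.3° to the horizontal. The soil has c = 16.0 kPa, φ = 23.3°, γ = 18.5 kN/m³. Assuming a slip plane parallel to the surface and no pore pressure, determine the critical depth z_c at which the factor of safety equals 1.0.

Setting FS = 1.00 in FS = [c + γz cos²β tanφ] / [γz sinβ cosβ] and solving for z:
z = c / [γ cosβ (FS·sinβ − cosβ·tanφ)]
  = 16.0 / [18.5·cos38.3°·(1.00·sin38.3° − cos38.3°·tan23.3°)]
  = 16.0 / [18.5·0.7848·(1.00·0.6198 − 0.7848·0.4307)]
  = 16.0 / 4.0913 = 3.911 m

z_c = 3.91 m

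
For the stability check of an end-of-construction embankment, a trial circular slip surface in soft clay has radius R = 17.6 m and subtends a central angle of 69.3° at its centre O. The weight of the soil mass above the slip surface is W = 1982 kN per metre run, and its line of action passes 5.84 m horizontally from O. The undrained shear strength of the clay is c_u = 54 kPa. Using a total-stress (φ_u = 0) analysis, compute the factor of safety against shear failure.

FS = 1.75

Taking moments about the centre O, the resisting moment is provided by the undrained shear strength acting along the arc:
Arc length L_a = R·θ = 17.6·(69.3°·π/180) = 17.6·1.2095 = 21.29 m
M_R = c_u·L_a·R = 54·21.29·17.6 = 20231.6 kN·m/m
M_D = W·d = 1982·5.84 = 11574.9 kN·m/m
FS = M_R / M_D = 20231.6 / 11574.9 = 1.748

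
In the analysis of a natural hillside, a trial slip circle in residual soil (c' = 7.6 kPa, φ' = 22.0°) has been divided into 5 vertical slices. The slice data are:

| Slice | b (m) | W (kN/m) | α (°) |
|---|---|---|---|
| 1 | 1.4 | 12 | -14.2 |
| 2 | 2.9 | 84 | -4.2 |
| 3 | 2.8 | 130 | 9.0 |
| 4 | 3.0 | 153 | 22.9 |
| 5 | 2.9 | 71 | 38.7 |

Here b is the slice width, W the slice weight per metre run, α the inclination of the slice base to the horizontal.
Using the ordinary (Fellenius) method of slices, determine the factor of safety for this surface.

Ordinary method of slices: FS = Σ[c'·Δl_i + (W_i cosα_i)·tanφ'] / Σ W_i sinα_i, with Δl_i = b_i / cosα_i.
Slice 1: Δl = 1.4/cos(-14.2°) = 1.444 m; N'_1 = 12·cos(-14.2°) = 11.6; c'Δl = 10.98; W sinα = -2.9
Slice 2: Δl = 2.9/cos(-4.2°) = 2.908 m; N'_2 = 84·cos(-4.2°) = 83.8; c'Δl = 22.10; W sinα = -6.2
Slice 3: Δl = 2.8/cos9.0° = 2.835 m; N'_3 = 130·cos9.0° = 128.4; c'Δl = 21.55; W sinα = 20.3
Slice 4: Δl = 3.0/cos22.9° = 3.257 m; N'_4 = 153·cos22.9° = 140.9; c'Δl = 24.75; W sinα = 59.5
Slice 5: Δl = 2.9/cos38.7° = 3.716 m; N'_5 = 71·cos38.7° = 55.4; c'Δl = 28.24; W sinα = 44.4
Σc'Δl = 107.6 kN/m; ΣN' = 420.2 kN/m; ΣW sinα = 115.2 kN/m
Resisting = 107.6 + 420.2·tan22.0° = 107.6 + 169.8 = 277.4 kN/m
FS = 277.4 / 115.2 = 2.408

FS = 2.41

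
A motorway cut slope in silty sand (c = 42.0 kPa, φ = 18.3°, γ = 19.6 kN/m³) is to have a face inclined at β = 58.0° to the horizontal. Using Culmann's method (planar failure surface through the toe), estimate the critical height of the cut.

Culmann's analysis gives the critical failure plane at α_cr = (β + φ)/2 = (58.0 + 18.3)/2 = 38.1°, and the critical height
H_c = (4c/γ) · sinβ cosφ / [1 − cos(β − φ)]
    = (4·42.0/19.6) · sin58.0°·cos18.3° / [1 − cos(39.7°)]
    = 8.571 · 0.8480·0.9494 / [1 − 0.7694]
    = 8.571 · 0.8052 / 0.2306
    = 29.93 m

H_c = 29.93 m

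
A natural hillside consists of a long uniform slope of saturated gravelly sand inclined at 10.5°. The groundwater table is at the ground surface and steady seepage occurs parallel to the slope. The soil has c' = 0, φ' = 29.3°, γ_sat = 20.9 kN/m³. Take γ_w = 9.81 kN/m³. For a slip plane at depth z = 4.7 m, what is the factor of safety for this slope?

FS = 1.61

With seepage parallel to the slope and the water table at the surface, the effective normal stress on the slip plane uses the buoyant unit weight γ' = γ_sat − γ_w while the driving shear stress uses γ_sat:
FS = [c' + γ' z cos²β tanφ'] / [γ_sat z sinβ cosβ]
(For c' = 0 this reduces to FS = (γ'/γ_sat)·tanφ'/tanβ.)
γ' = 20.9 − 9.81 = 11.09 kN/m³
Numerator = 0.0 + 11.09·4.7·cos²10.5°·tan29.3° = 0.0 + 11.09·4.7·0.9668·0.5612 = 28.279 kPa
Denominator = 20.9·4.7·sin10.5°·cos10.5° = 20.9·4.7·0.1822·0.9833 = 17.601 kPa
FS = 28.279 / 17.601 = 1.607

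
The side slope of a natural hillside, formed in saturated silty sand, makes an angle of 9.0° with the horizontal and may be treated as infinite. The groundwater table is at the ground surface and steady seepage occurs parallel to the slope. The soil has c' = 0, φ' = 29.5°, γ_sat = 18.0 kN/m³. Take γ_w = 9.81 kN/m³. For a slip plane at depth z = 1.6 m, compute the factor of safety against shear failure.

With seepage parallel to the slope and the water table at the surface, the effective normal stress on the slip plane uses the buoyant unit weight γ' = γ_sat − γ_w while the driving shear stress uses γ_sat:
FS = [c' + γ' z cos²β tanφ'] / [γ_sat z sinβ cosβ]
(For c' = 0 this reduces to FS = (γ'/γ_sat)·tanφ'/tanβ.)
γ' = 18.0 − 9.81 = 8.19 kN/m³
Numerator = 0.0 + 8.19·1.6·cos²9.0°·tan29.5° = 0.0 + 8.19·1.6·0.9755·0.5658 = 7.232 kPa
Denominator = 18.0·1.6·sin9.0°·cos9.0° = 18.0·1.6·0.1564·0.9877 = 4.450 kPa
FS = 7.232 / 4.450 = 1.625

FS = 1.63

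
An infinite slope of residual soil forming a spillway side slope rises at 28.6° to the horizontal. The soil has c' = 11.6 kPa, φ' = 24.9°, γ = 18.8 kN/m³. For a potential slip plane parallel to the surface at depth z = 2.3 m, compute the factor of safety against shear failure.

FS = 1.49

For an infinite slope with a slip plane parallel to the surface (no pore pressure): FS = [c' + γz cos²β tanφ'] / [γz sinβ cosβ].
γz = 18.8·2.3 = 43.24 kN/m²
Numerator = 11.6 + 43.24·cos²28.6°·tan24.9° = 11.6 + 43.24·0.7709·0.4642 = 27.072 kPa
Denominator = 43.24·sin28.6°·cos28.6° = 43.24·0.4787·0.8780 = 18.173 kPa
FS = 27.072 / 18.173 = 1.490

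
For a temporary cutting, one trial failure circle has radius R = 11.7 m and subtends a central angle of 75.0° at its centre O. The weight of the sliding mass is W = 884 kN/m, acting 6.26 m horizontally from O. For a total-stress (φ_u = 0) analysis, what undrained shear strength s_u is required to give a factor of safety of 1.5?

s_u = 46.3 kPa

FS = s_u·L_a·R / (W·d), so s_u = FS·W·d / (L_a·R).
Arc length L_a = R·θ = 11.7·(75.0°·π/180) = 11.7·1.3090 = 15.32 m
s_u = 1.5·884·6.26 / (15.32·11.7) = 8300.8 / 179.19 = 46.32 kPa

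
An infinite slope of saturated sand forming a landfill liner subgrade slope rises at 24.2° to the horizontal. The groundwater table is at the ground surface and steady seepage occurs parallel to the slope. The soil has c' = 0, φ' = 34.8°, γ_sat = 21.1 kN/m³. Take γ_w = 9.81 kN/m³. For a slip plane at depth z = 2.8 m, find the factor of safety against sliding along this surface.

FS = 0.83

With seepage parallel to the slope and the water table at the surface, the effective normal stress on the slip plane uses the buoyant unit weight γ' = γ_sat − γ_w while the driving shear stress uses γ_sat:
FS = [c' + γ' z cos²β tanφ'] / [γ_sat z sinβ cosβ]
(For c' = 0 this reduces to FS = (γ'/γ_sat)·tanφ'/tanβ.)
γ' = 21.1 − 9.81 = 11.29 kN/m³
Numerator = 0.0 + 11.29·2.8·cos²24.2°·tan34.8° = 0.0 + 11.29·2.8·0.8320·0.6950 = 18.279 kPa
Denominator = 21.1·2.8·sin24.2°·cos24.2° = 21.1·2.8·0.4099·0.9121 = 22.090 kPa
FS = 18.279 / 22.090 = 0.827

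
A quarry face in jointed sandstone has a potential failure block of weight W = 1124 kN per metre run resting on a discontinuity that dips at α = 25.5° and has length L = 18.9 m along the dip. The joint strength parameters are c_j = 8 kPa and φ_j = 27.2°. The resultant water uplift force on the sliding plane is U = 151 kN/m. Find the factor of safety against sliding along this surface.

FS = 1.23

Resolving the block weight along and normal to the plane and applying the Mohr–Coulomb strength on the joint:
N' = W cosα − U = 1124·cos25.5° − 151 = 863.5 kN/m
Driving force T = W sinα = 1124·sin25.5° = 483.9 kN/m
Resisting force R = c_j·L + N'·tanφ_j = 8·18.9 + 863.5·tan27.2° = 151.2 + 443.8 = 595.0 kN/m
FS = R / T = 595.0 / 483.9 = 1.230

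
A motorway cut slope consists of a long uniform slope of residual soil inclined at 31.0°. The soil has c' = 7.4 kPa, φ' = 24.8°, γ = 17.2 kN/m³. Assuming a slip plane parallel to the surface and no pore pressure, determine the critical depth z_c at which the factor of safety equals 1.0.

z_c = 4.22 m

Setting FS = 1.00 in FS = [c' + γz cos²β tanφ'] / [γz sinβ cosβ] and solving for z:
z = c' / [γ cosβ (FS·sinβ − cosβ·tanφ')]
  = 7.4 / [17.2·cos31.0°·(1.00·sin31.0° − cos31.0°·tan24.8°)]
  = 7.4 / [17.2·0.8572·(1.00·0.5150 − 0.8572·0.4621)]
  = 7.4 / 1.7540 = 4.219 m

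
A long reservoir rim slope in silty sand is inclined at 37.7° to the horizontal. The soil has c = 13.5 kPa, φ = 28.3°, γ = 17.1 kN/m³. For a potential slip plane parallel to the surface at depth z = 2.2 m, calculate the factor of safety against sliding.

FS = 1.44

For an infinite slope with a slip plane parallel to the surface (no pore pressure): FS = [c + γz cos²β tanφ] / [γz sinβ cosβ].
γz = 17.1·2.2 = 37.62 kN/m²
Numerator = 13.5 + 37.62·cos²37.7°·tan28.3° = 13.5 + 37.62·0.6260·0.5384 = 26.181 kPa
Denominator = 37.62·sin37.7°·cos37.7° = 37.62·0.6115·0.7912 = 18.203 kPa
FS = 26.181 / 18.203 = 1.438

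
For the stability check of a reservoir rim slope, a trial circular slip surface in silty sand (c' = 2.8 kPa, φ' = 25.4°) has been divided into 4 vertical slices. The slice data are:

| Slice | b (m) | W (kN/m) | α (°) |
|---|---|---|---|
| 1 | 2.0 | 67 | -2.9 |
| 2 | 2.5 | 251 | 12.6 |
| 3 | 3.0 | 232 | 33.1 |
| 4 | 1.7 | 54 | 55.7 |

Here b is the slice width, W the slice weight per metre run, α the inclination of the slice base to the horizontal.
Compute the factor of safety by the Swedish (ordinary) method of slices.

FS = 1.28

Ordinary method of slices: FS = Σ[c'·Δl_i + (W_i cosα_i)·tanφ'] / Σ W_i sinα_i, with Δl_i = b_i / cosα_i.
Slice 1: Δl = 2.0/cos(-2.9°) = 2.003 m; N'_1 = 67·cos(-2.9°) = 66.9; c'Δl = 5.61; W sinα = -3.4
Slice 2: Δl = 2.5/cos12.6° = 2.562 m; N'_2 = 251·cos12.6° = 245.0; c'Δl = 7.17; W sinα = 54.8
Slice 3: Δl = 3.0/cos33.1° = 3.581 m; N'_3 = 232·cos33.1° = 194.4; c'Δl = 10.03; W sinα = 126.7
Slice 4: Δl = 1.7/cos55.7° = 3.017 m; N'_4 = 54·cos55.7° = 30.4; c'Δl = 8.45; W sinα = 44.6
Σc'Δl = 31.3 kN/m; ΣN' = 536.7 kN/m; ΣW sinα = 222.7 kN/m
Resisting = 31.3 + 536.7·tan25.4° = 31.3 + 254.8 = 286.1 kN/m
FS = 286.1 / 222.7 = 1.285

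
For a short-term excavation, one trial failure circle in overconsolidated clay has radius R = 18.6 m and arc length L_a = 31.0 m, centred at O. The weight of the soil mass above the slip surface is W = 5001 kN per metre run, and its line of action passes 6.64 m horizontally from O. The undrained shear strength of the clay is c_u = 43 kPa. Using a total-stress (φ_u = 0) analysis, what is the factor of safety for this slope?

FS = 0.75

Taking moments about the centre O, the resisting moment is provided by the undrained shear strength acting along the arc:
M_R = c_u·L_a·R = 43·31.00·18.6 = 24793.8 kN·m/m
M_D = W·d = 5001·6.64 = 33206.6 kN·m/m
FS = M_R / M_D = 24793.8 / 33206.6 = 0.747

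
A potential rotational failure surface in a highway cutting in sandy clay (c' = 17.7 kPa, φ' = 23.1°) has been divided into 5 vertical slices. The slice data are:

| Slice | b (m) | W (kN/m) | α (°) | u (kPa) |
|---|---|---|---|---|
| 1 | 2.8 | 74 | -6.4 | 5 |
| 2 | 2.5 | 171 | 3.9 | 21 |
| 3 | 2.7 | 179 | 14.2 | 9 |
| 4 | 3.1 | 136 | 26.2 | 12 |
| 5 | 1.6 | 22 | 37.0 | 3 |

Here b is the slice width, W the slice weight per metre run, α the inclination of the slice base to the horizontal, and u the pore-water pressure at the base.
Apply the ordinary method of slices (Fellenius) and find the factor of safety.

FS = 3.47

Ordinary method of slices: FS = Σ[c'·Δl_i + (W_i cosα_i − u_i·Δl_i)·tanφ'] / Σ W_i sinα_i, with Δl_i = b_i / cosα_i.
Slice 1: Δl = 2.8/cos(-6.4°) = 2.818 m; N'_1 = 74·cos(-6.4°) − 5·2.818 = 59.5; c'Δl = 49.87; W sinα = -8.2
Slice 2: Δl = 2.5/cos3.9° = 2.506 m; N'_2 = 171·cos3.9° − 21·2.506 = 118.0; c'Δl = 44.35; W sinα = 11.6
Slice 3: Δl = 2.7/cos14.2° = 2.785 m; N'_3 = 179·cos14.2° − 9·2.785 = 148.5; c'Δl = 49.30; W sinα = 43.9
Slice 4: Δl = 3.1/cos26.2° = 3.455 m; N'_4 = 136·cos26.2° − 12·3.455 = 80.6; c'Δl = 61.15; W sinα = 60.0
Slice 5: Δl = 1.6/cos37.0° = 2.003 m; N'_5 = 22·cos37.0° − 3·2.003 = 11.6; c'Δl = 35.46; W sinα = 13.2
Σc'Δl = 240.1 kN/m; ΣN' = 418.0 kN/m; ΣW sinα = 120.6 kN/m
Resisting = 240.1 + 418.0·tan23.1° = 240.1 + 178.3 = 418.4 kN/m
FS = 418.4 / 120.6 = 3.470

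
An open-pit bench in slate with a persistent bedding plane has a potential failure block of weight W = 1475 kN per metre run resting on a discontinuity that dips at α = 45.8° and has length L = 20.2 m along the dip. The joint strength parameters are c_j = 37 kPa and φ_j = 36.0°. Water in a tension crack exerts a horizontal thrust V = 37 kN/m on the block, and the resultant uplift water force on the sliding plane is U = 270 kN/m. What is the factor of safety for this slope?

Resolving the block weight along and normal to the plane and applying the Mohr–Coulomb strength on the joint:
N' = W cosα − U − V sinα = 1475·cos45.8° − 270 − 37·sin45.8° = 731.8 kN/m
Driving force T = W sinα + V cosα = 1475·sin45.8° + 37·cos45.8° = 1083.2 kN/m
Resisting force R = c_j·L + N'·tanφ_j = 37·20.2 + 731.8·tan36.0° = 747.4 + 531.7 = 1279.1 kN/m
FS = R / T = 1279.1 / 1083.2 = 1.181

FS = 1.18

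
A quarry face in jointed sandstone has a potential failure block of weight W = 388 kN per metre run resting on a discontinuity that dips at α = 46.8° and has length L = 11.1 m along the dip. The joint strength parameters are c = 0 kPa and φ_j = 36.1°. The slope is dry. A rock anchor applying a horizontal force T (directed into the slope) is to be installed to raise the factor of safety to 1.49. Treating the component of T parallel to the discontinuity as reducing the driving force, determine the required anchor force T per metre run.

T = 147 kN/m

Resolving forces along and normal to the sliding plane, with the horizontal anchor force T adding T·sinα to the effective normal force and T·cosα acting up the plane against the driving force:
FS = [cL + (W cosα + T sinα) tanφ_j] / [W sinα − T cosα]
Without the anchor: N' = 265.6 kN/m, driving T_d = 282.8 kN/m, resisting R = 0·11.1 + 265.6·tan36.1° = 193.7 kN/m, FS = 0.68.
Setting FS = 1.49 and solving for T:
1.49·(282.8 − T cos46.8°) = 193.7 + T sin46.8°·tan36.1°
T·(sin46.8°·tan36.1° + 1.49·cos46.8°) = 1.49·282.8 − 193.7
T·(0.7290·0.7292 + 1.49·0.6845) = 421.4 − 193.7 = 227.7
T·1.5515 = 227.7
T = 146.8 kN/m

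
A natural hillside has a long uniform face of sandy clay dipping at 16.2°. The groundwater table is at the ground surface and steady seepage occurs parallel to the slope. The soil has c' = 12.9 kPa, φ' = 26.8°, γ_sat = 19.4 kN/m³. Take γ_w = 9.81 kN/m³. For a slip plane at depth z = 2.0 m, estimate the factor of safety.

FS = 2.10

With seepage parallel to the slope and the water table at the surface, the effective normal stress on the slip plane uses the buoyant unit weight γ' = γ_sat − γ_w while the driving shear stress uses γ_sat:
FS = [c' + γ' z cos²β tanφ'] / [γ_sat z sinβ cosβ]
γ' = 19.4 − 9.81 = 9.59 kN/m³
Numerator = 12.9 + 9.59·2.0·cos²16.2°·tan26.8° = 12.9 + 9.59·2.0·0.9222·0.5051 = 21.834 kPa
Denominator = 19.4·2.0·sin16.2°·cos16.2° = 19.4·2.0·0.2790·0.9603 = 10.395 kPa
FS = 21.834 / 10.395 = 2.100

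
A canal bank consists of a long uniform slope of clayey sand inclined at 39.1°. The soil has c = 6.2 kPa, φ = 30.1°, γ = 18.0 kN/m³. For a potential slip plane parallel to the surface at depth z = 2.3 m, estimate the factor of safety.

FS = 1.02

For an infinite slope with a slip plane parallel to the surface (no pore pressure): FS = [c + γz cos²β tanφ] / [γz sinβ cosβ].
γz = 18.0·2.3 = 41.40 kN/m²
Numerator = 6.2 + 41.40·cos²39.1°·tan30.1° = 6.2 + 41.40·0.6022·0.5797 = 20.653 kPa
Denominator = 41.40·sin39.1°·cos39.1° = 41.40·0.6307·0.7760 = 20.263 kPa
FS = 20.653 / 20.263 = 1.019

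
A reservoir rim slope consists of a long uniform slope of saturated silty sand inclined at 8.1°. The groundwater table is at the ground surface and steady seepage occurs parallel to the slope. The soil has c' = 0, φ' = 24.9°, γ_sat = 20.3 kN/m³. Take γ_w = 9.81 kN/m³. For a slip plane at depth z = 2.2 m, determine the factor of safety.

With seepage parallel to the slope and the water table at the surface, the effective normal stress on the slip plane uses the buoyant unit weight γ' = γ_sat − γ_w while the driving shear stress uses γ_sat:
FS = [c' + γ' z cos²β tanφ'] / [γ_sat z sinβ cosβ]
(For c' = 0 this reduces to FS = (γ'/γ_sat)·tanφ'/tanβ.)
γ' = 20.3 − 9.81 = 10.49 kN/m³
Numerator = 0.0 + 10.49·2.2·cos²8.1°·tan24.9° = 0.0 + 10.49·2.2·0.9801·0.4642 = 10.500 kPa
Denominator = 20.3·2.2·sin8.1°·cos8.1° = 20.3·2.2·0.1409·0.9900 = 6.230 kPa
FS = 10.500 / 6.230 = 1.685

FS = 1.69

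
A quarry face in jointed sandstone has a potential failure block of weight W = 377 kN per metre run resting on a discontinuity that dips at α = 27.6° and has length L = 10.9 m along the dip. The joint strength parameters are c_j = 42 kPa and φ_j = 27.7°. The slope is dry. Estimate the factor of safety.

FS = 3.63

Resolving the block weight along and normal to the plane and applying the Mohr–Coulomb strength on the joint:
N' = W cosα = 377·cos27.6° = 334.1 kN/m
Driving force T = W sinα = 377·sin27.6° = 174.7 kN/m
Resisting force R = c_j·L + N'·tanφ_j = 42·10.9 + 334.1·tan27.7° = 457.8 + 175.4 = 633.2 kN/m
FS = R / T = 633.2 / 174.7 = 3.625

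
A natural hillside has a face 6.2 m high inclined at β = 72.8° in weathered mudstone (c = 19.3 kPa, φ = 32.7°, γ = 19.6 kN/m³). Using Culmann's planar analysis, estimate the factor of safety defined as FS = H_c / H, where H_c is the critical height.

FS = 2.17

H_c = (4c/γ) · sinβ cosφ / [1 − cos(β − φ)]
    = (4·19.3/19.6) · sin72.8°·cos32.7° / [1 − cos40.1°]
    = 3.939 · 0.8039 / 0.2351 = 13.47 m
FS = H_c / H = 13.47 / 6.2 = 2.172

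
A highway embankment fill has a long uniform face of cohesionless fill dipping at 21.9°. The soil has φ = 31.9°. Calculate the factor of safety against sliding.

For a dry cohesionless infinite slope the factor of safety is FS = tanφ / tanβ.
FS = tan31.9° / tan21.9° = 0.6224 / 0.4020 = 1.548

FS = 1.55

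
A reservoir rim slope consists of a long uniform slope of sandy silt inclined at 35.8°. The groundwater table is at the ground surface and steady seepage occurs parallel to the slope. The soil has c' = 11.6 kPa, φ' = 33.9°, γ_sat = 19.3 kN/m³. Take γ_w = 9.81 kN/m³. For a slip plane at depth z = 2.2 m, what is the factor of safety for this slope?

FS = 1.03

With seepage parallel to the slope and the water table at the surface, the effective normal stress on the slip plane uses the buoyant unit weight γ' = γ_sat − γ_w while the driving shear stress uses γ_sat:
FS = [c' + γ' z cos²β tanφ'] / [γ_sat z sinβ cosβ]
γ' = 19.3 − 9.81 = 9.49 kN/m³
Numerator = 11.6 + 9.49·2.2·cos²35.8°·tan33.9° = 11.6 + 9.49·2.2·0.6578·0.6720 = 20.829 kPa
Denominator = 19.3·2.2·sin35.8°·cos35.8° = 19.3·2.2·0.5850·0.8111 = 20.145 kPa
FS = 20.829 / 20.145 = 1.034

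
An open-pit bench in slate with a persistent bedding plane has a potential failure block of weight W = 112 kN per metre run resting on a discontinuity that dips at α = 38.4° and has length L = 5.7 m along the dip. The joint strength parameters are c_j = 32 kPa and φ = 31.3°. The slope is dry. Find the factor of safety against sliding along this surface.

Resolving the block weight along and normal to the plane and applying the Mohr–Coulomb strength on the joint:
N' = W cosα = 112·cos38.4° = 87.8 kN/m
Driving force T = W sinα = 112·sin38.4° = 69.6 kN/m
Resisting force R = c_j·L + N'·tanφ = 32·5.7 + 87.8·tan31.3° = 182.4 + 53.4 = 235.8 kN/m
FS = R / T = 235.8 / 69.6 = 3.389

FS = 3.39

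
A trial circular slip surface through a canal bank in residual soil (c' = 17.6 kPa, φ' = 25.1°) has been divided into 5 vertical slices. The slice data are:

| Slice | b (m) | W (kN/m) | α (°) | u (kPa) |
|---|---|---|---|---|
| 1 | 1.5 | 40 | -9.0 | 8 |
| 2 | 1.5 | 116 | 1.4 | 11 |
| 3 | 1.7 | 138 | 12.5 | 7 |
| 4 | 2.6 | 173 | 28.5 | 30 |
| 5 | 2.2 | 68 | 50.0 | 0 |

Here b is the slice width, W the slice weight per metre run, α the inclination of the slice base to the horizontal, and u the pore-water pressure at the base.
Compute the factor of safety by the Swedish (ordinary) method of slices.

Ordinary method of slices: FS = Σ[c'·Δl_i + (W_i cosα_i − u_i·Δl_i)·tanφ'] / Σ W_i sinα_i, with Δl_i = b_i / cosα_i.
Slice 1: Δl = 1.5/cos(-9.0°) = 1.519 m; N'_1 = 40·cos(-9.0°) − 8·1.519 = 27.4; c'Δl = 26.73; W sinα = -6.3
Slice 2: Δl = 1.5/cos1.4° = 1.500 m; N'_2 = 116·cos1.4° − 11·1.500 = 99.5; c'Δl = 26.41; W sinα = 2.8
Slice 3: Δl = 1.7/cos12.5° = 1.741 m; N'_3 = 138·cos12.5° − 7·1.741 = 122.5; c'Δl = 30.65; W sinα = 29.9
Slice 4: Δl = 2.6/cos28.5° = 2.959 m; N'_4 = 173·cos28.5° − 30·2.959 = 63.3; c'Δl = 52.07; W sinα = 82.5
Slice 5: Δl = 2.2/cos50.0° = 3.423 m; N'_5 = 68·cos50.0° − 0·3.423 = 43.7; c'Δl = 60.24; W sinα = 52.1
Σc'Δl = 196.1 kN/m; ΣN' = 356.3 kN/m; ΣW sinα = 161.1 kN/m
Resisting = 196.1 + 356.3·tan25.1° = 196.1 + 166.9 = 363.0 kN/m
FS = 363.0 / 161.1 = 2.254

FS = 2.25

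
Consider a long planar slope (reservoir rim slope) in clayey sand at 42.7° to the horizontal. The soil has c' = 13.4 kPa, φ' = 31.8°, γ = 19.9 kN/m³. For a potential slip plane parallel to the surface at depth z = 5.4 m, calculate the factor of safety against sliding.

FS = 0.92

For an infinite slope with a slip plane parallel to the surface (no pore pressure): FS = [c' + γz cos²β tanφ'] / [γz sinβ cosβ].
γz = 19.9·5.4 = 107.46 kN/m²
Numerator = 13.4 + 107.46·cos²42.7°·tan31.8° = 13.4 + 107.46·0.5401·0.6200 = 49.386 kPa
Denominator = 107.46·sin42.7°·cos42.7° = 107.46·0.6782·0.7349 = 53.557 kPa
FS = 49.386 / 53.557 = 0.922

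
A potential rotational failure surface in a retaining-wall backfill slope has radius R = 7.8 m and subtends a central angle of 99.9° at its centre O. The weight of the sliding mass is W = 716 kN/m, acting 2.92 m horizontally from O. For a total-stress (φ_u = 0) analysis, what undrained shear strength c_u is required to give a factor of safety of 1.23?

c_u = 24.2 kPa

FS = c_u·L_a·R / (W·d), so c_u = FS·W·d / (L_a·R).
Arc length L_a = R·θ = 7.8·(99.9°·π/180) = 7.8·1.7436 = 13.60 m
c_u = 1.23·716·2.92 / (13.60·7.8) = 2571.6 / 106.08 = 24.24 kPa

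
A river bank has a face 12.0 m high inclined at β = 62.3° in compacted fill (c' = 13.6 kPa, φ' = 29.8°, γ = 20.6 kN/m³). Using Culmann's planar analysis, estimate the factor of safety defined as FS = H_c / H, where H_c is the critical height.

FS = 1.08

H_c = (4c'/γ) · sinβ cosφ' / [1 − cos(β − φ')]
    = (4·13.6/20.6) · sin62.3°·cos29.8° / [1 − cos32.5°]
    = 2.641 · 0.7683 / 0.1566 = 12.96 m
FS = H_c / H = 12.96 / 12.0 = 1.080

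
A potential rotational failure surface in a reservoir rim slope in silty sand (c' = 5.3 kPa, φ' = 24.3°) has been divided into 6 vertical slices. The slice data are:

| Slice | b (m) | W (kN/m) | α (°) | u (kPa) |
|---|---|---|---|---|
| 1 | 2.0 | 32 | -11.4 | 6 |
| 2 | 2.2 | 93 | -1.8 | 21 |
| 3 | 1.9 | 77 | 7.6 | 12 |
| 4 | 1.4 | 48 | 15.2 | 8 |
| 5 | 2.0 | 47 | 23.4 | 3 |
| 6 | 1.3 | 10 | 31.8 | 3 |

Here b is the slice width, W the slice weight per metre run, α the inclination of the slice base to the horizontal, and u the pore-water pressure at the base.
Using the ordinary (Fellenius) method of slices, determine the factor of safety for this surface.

Ordinary method of slices: FS = Σ[c'·Δl_i + (W_i cosα_i − u_i·Δl_i)·tanφ'] / Σ W_i sinα_i, with Δl_i = b_i / cosα_i.
Slice 1: Δl = 2.0/cos(-11.4°) = 2.040 m; N'_1 = 32·cos(-11.4°) − 6·2.040 = 19.1; c'Δl = 10.81; W sinα = -6.3
Slice 2: Δl = 2.2/cos(-1.8°) = 2.201 m; N'_2 = 93·cos(-1.8°) − 21·2.201 = 46.7; c'Δl = 11.67; W sinα = -2.9
Slice 3: Δl = 1.9/cos7.6° = 1.917 m; N'_3 = 77·cos7.6° − 12·1.917 = 53.3; c'Δl = 10.16; W sinα = 10.2
Slice 4: Δl = 1.4/cos15.2° = 1.451 m; N'_4 = 48·cos15.2° − 8·1.451 = 34.7; c'Δl = 7.69; W sinα = 12.6
Slice 5: Δl = 2.0/cos23.4° = 2.179 m; N'_5 = 47·cos23.4° − 3·2.179 = 36.6; c'Δl = 11.55; W sinα = 18.7
Slice 6: Δl = 1.3/cos31.8° = 1.530 m; N'_6 = 10·cos31.8° − 3·1.530 = 3.9; c'Δl = 8.11; W sinα = 5.3
Σc'Δl = 60.0 kN/m; ΣN' = 194.4 kN/m; ΣW sinα = 37.5 kN/m
Resisting = 60.0 + 194.4·tan24.3° = 60.0 + 87.8 = 147.8 kN/m
FS = 147.8 / 37.5 = 3.945

FS = 3.94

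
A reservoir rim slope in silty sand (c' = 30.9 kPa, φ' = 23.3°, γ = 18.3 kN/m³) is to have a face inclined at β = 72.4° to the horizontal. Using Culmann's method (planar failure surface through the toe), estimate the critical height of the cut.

Culmann's analysis gives the critical failure plane at α_cr = (β + φ')/2 = (72.4 + 23.3)/2 = 47.9°, and the critical height
H_c = (4c'/γ) · sinβ cosφ' / [1 − cos(β − φ')]
    = (4·30.9/18.3) · sin72.4°·cos23.3° / [1 − cos(49.1°)]
    = 6.754 · 0.9532·0.9184 / [1 − 0.6547]
    = 6.754 · 0.8755 / 0.3453
    = 17.13 m

H_c = 17.13 m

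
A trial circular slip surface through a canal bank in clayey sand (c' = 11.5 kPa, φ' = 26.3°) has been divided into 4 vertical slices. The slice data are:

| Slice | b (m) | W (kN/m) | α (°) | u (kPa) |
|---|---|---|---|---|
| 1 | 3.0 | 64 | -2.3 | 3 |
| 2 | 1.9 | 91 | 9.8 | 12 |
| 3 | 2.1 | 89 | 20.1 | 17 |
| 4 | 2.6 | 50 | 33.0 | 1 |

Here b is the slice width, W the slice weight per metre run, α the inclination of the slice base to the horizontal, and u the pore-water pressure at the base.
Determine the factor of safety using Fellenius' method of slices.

Ordinary method of slices: FS = Σ[c'·Δl_i + (W_i cosα_i − u_i·Δl_i)·tanφ'] / Σ W_i sinα_i, with Δl_i = b_i / cosα_i.
Slice 1: Δl = 3.0/cos(-2.3°) = 3.002 m; N'_1 = 64·cos(-2.3°) − 3·3.002 = 54.9; c'Δl = 34.53; W sinα = -2.6
Slice 2: Δl = 1.9/cos9.8° = 1.928 m; N'_2 = 91·cos9.8° − 12·1.928 = 66.5; c'Δl = 22.17; W sinα = 15.5
Slice 3: Δl = 2.1/cos20.1° = 2.236 m; N'_3 = 89·cos20.1° − 17·2.236 = 45.6; c'Δl = 25.72; W sinα = 30.6
Slice 4: Δl = 2.6/cos33.0° = 3.100 m; N'_4 = 50·cos33.0° − 1·3.100 = 38.8; c'Δl = 35.65; W sinα = 27.2
Σc'Δl = 118.1 kN/m; ΣN' = 205.9 kN/m; ΣW sinα = 70.7 kN/m
Resisting = 118.1 + 205.9·tan26.3° = 118.1 + 101.7 = 219.8 kN/m
FS = 219.8 / 70.7 = 3.107

FS = 3.11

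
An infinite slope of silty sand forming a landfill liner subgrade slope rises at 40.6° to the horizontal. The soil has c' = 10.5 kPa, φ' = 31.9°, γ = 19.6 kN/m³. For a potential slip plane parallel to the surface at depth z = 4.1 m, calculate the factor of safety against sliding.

FS = 0.99

For an infinite slope with a slip plane parallel to the surface (no pore pressure): FS = [c' + γz cos²β tanφ'] / [γz sinβ cosβ].
γz = 19.6·4.1 = 80.36 kN/m²
Numerator = 10.5 + 80.36·cos²40.6°·tan31.9° = 10.5 + 80.36·0.5765·0.6224 = 39.336 kPa
Denominator = 80.36·sin40.6°·cos40.6° = 80.36·0.6508·0.7593 = 39.707 kPa
FS = 39.336 / 39.707 = 0.991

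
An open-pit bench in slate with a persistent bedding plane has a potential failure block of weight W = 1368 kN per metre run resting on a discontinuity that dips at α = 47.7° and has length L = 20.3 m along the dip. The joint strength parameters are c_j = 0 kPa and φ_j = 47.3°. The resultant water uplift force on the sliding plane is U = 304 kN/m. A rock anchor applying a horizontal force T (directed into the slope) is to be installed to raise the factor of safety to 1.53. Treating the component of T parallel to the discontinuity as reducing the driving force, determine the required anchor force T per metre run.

Resolving forces along and normal to the sliding plane, with the horizontal anchor force T adding T·sinα to the effective normal force and T·cosα acting up the plane against the driving force:
FS = [c_jL + (W cosα − U + T sinα) tanφ_j] / [W sinα − T cosα]
Without the anchor: N' = 616.7 kN/m, driving T_d = 1011.8 kN/m, resisting R = 0·20.3 + 616.7·tan47.3° = 668.3 kN/m, FS = 0.66.
Setting FS = 1.53 and solving for T:
1.53·(1011.8 − T cos47.7°) = 668.3 + T sin47.7°·tan47.3°
T·(sin47.7°·tan47.3° + 1.53·cos47.7°) = 1.53·1011.8 − 668.3
T·(0.7396·1.0837 + 1.53·0.6730) = 1548.1 − 668.3 = 879.8
T·1.8312 = 879.8
T = 480.4 kN/m

T = 480 kN/m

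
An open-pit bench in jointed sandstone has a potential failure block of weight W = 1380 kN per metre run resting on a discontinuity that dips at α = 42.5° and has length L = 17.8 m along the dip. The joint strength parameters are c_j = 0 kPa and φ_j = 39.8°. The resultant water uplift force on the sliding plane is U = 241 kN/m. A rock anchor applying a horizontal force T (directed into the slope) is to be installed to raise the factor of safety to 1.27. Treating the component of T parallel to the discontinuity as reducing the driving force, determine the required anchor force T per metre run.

Resolving forces along and normal to the sliding plane, with the horizontal anchor force T adding T·sinα to the effective normal force and T·cosα acting up the plane against the driving force:
FS = [c_jL + (W cosα − U + T sinα) tanφ_j] / [W sinα − T cosα]
Without the anchor: N' = 776.4 kN/m, driving T_d = 932.3 kN/m, resisting R = 0·17.8 + 776.4·tan39.8° = 646.9 kN/m, FS = 0.69.
Setting FS = 1.27 and solving for T:
1.27·(932.3 − T cos42.5°) = 646.9 + T sin42.5°·tan39.8°
T·(sin42.5°·tan39.8° + 1.27·cos42.5°) = 1.27·932.3 − 646.9
T·(0.6756·0.8332 + 1.27·0.7373) = 1184.0 − 646.9 = 537.1
T·1.4992 = 537.1
T = 358.3 kN/m

T = 358 kN/m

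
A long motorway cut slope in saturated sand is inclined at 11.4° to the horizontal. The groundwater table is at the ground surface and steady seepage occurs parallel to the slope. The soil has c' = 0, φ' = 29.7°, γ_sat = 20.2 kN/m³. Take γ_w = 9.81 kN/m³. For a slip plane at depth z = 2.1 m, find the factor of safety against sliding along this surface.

FS = 1.46

With seepage parallel to the slope and the water table at the surface, the effective normal stress on the slip plane uses the buoyant unit weight γ' = γ_sat − γ_w while the driving shear stress uses γ_sat:
FS = [c' + γ' z cos²β tanφ'] / [γ_sat z sinβ cosβ]
(For c' = 0 this reduces to FS = (γ'/γ_sat)·tanφ'/tanβ.)
γ' = 20.2 − 9.81 = 10.39 kN/m³
Numerator = 0.0 + 10.39·2.1·cos²11.4°·tan29.7° = 0.0 + 10.39·2.1·0.9609·0.5704 = 11.959 kPa
Denominator = 20.2·2.1·sin11.4°·cos11.4° = 20.2·2.1·0.1977·0.9803 = 8.219 kPa
FS = 11.959 / 8.219 = 1.455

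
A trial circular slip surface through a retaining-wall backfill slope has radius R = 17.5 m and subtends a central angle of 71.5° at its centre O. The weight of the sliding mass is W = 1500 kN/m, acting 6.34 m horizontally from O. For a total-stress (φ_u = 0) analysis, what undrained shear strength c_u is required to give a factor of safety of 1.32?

c_u = 32.8 kPa

FS = c_u·L_a·R / (W·d), so c_u = FS·W·d / (L_a·R).
Arc length L_a = R·θ = 17.5·(71.5°·π/180) = 17.5·1.2479 = 21.84 m
c_u = 1.32·1500·6.34 / (21.84·17.5) = 12553.2 / 382.17 = 32.85 kPa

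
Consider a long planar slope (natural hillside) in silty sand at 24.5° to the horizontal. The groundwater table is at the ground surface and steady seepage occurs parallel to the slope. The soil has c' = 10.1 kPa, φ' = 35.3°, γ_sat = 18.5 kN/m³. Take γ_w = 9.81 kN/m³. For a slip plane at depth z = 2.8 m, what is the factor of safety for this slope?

With seepage parallel to the slope and the water table at the surface, the effective normal stress on the slip plane uses the buoyant unit weight γ' = γ_sat − γ_w while the driving shear stress uses γ_sat:
FS = [c' + γ' z cos²β tanφ'] / [γ_sat z sinβ cosβ]
γ' = 18.5 − 9.81 = 8.69 kN/m³
Numerator = 10.1 + 8.69·2.8·cos²24.5°·tan35.3° = 10.1 + 8.69·2.8·0.8280·0.7080 = 24.365 kPa
Denominator = 18.5·2.8·sin24.5°·cos24.5° = 18.5·2.8·0.4147·0.9100 = 19.547 kPa
FS = 24.365 / 19.547 = 1.246

FS = 1.25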